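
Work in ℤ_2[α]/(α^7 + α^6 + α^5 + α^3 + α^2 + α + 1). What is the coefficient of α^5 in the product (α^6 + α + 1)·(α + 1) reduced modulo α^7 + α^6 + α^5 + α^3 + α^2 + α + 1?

Multiply in ℤ_2[α]: (α^6 + α + 1)·(α + 1) = α^7 + α^6 + α^2 + 1.
Reduce using α^7 ≡ α^6 + α^5 + α^3 + α^2 + α + 1 (mod α^7 + α^6 + α^5 + α^3 + α^2 + α + 1).
Reduced: α^5 + α^3 + α.

1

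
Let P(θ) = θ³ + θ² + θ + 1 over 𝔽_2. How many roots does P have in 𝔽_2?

1

Evaluate at each of the 2 elements of 𝔽_2:
P(0) = 1; P(1) = 0 → root.
Roots: {1}.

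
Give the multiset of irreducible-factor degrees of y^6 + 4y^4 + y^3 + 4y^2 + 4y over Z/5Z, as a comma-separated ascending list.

Write h(y) = y^6 + 4y^4 + y^3 + 4y^2 + 4y.
Roots in Z/5Z: h(0) = 0 → root; h(1) = 4; h(2) = 0 → root; h(3) = 3; h(4) = 4.
Linear factors from roots: (y), (y + 3).
Complete factorization: h(y) = (y)·(y + 3)·(y^2 + 3y + 4)·(y^2 + 4y + 2).
Factor degrees with multiplicity: 1 + 1 + 2 + 2 = 6.

1, 1, 2, 2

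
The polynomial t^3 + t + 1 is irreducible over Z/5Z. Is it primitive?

Write f(t) = t^3 + t + 1.
|GF(5^3)^×| = 5^3 − 1 = 124. Prime factorization: 124 = 2^2·31.
f is primitive ⇔ t has order 124 in GF(5)[t]/(f), i.e. t^(124/q) ≠ 1 for each prime q | 124.
t^(62) mod f = 1
t^(4) mod f = 4t^2 + 4t.
Since t^(62) = 1, the order of t divides 62 < 124; not primitive.

No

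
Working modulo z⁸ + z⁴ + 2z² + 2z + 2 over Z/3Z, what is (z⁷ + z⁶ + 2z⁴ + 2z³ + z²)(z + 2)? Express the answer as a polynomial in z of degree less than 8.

Multiply in Z/3Z[z]: (z⁷ + z⁶ + 2z⁴ + 2z³ + z²)·(z + 2) = z⁸ + 2z⁶ + 2z⁵ + 2z³ + 2z².
Reduce using z⁸ ≡ 2z⁴ + z² + z + 1 (mod z⁸ + z⁴ + 2z² + 2z + 2).
Reduced: 2z⁶ + 2z⁵ + 2z⁴ + 2z³ + z + 1.

2z^6 + 2z^5 + 2z^4 + 2z^3 + z + 1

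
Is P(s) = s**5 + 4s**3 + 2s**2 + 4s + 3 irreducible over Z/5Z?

Yes

Check for roots in Z/5Z: P(0) = 3; P(1) = 4; P(2) = 3; P(3) = 4; P(4) = 1.
No roots, so no linear factors.
Degree-2 irreducible divisors: test the 10 monic irreducibles of degree 2 over GF(5).
None of them divide P (all give nonzero remainder).
No irreducible factor of degree ≤ 2 exists, so P is irreducible over GF(5).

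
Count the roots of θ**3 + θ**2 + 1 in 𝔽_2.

Write P(θ) = θ**3 + θ**2 + 1.
Evaluate at each of the 2 elements of 𝔽_2:
P(0) = 1; P(1) = 1.
No element is a root.

0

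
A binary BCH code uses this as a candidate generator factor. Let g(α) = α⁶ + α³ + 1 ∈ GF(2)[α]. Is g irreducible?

Yes

Check for roots in GF(2): g(0) = 1; g(1) = 1.
No roots, so no linear factors.
Monic irreducibles of degree 2 over GF(2): α² + α + 1.
None of them divide g (all give nonzero remainder).
Monic irreducibles of degree 3 over GF(2): α³ + α + 1, α³ + α² + 1.
None of them divide g (all give nonzero remainder).
No irreducible factor of degree ≤ 3 exists, so g is irreducible over GF(2).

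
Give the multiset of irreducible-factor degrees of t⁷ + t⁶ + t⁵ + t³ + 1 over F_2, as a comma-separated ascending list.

2, 2, 3

Write f(t) = t⁷ + t⁶ + t⁵ + t³ + 1.
Roots in F_2: f(0) = 1; f(1) = 1.
Complete factorization: f(t) = (t² + t + 1)^2·(t³ + t² + 1).
Factor degrees with multiplicity: 2 + 2 + 3 = 7.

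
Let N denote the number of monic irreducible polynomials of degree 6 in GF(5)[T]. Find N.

2580

x^(5^6) − x is the product of all monic irreducibles of degree dividing 6; Möbius inversion gives N = (1/6) Σ μ(6/d)·5^d.
Divisors of 6: 1, 2, 3, 6; μ(6/d) for each: 1, -1, -1, 1.
Σ = 5^1 − 5^2 − 5^3 + 5^6 = 15480.
N = 15480/6 = 2580.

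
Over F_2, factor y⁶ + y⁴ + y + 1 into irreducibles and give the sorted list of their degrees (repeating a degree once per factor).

1, 2, 3

Write h(y) = y⁶ + y⁴ + y + 1.
Roots in F_2: h(0) = 1; h(1) = 0 → root.
Linear factors from roots: (y + 1).
Complete factorization: h(y) = (y + 1)·(y² + y + 1)·(y³ + y + 1).
Factor degrees with multiplicity: 1 + 2 + 3 = 6.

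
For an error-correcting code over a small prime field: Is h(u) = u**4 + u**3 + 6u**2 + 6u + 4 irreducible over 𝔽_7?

Check for roots in 𝔽_7: h(0) = 4; h(1) = 4; h(2) = 1; h(3) = 2; h(4) = 3; h(5) = 3; h(6) = 4.
No roots, so no linear factors.
Degree-2 irreducible divisors: test the 21 monic irreducibles of degree 2 over GF(7).
None of them divide h (all give nonzero remainder).
No irreducible factor of degree ≤ 2 exists, so h is irreducible over GF(7).

Yes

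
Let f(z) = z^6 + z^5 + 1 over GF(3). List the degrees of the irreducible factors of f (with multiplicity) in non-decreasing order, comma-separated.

1, 2, 3

Roots in GF(3): f(0) = 1; f(1) = 0 → root; f(2) = 1.
Linear factors from roots: (z + 2).
Complete factorization: f(z) = (z + 2)·(z^2 + z + 2)·(z^3 + z^2 + 2z + 1).
Factor degrees with multiplicity: 1 + 2 + 3 = 6.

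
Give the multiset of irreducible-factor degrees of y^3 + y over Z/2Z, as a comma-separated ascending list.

Write g(y) = y^3 + y.
Roots in Z/2Z: g(0) = 0 → root; g(1) = 0 → root.
Linear factors from roots: (y), (y + 1).
Complete factorization: g(y) = (y)·(y + 1)^2.
Factor degrees with multiplicity: 1 + 1 + 1 = 3.

1, 1, 1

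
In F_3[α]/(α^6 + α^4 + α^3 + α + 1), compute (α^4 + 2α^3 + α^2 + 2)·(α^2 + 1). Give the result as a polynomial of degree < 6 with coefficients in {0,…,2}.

2α^5 + α^4 + α^3 + 2α + 1

Multiply in F_3[α]: (α^4 + 2α^3 + α^2 + 2)·(α^2 + 1) = α^6 + 2α^5 + 2α^4 + 2α^3 + 2.
Reduce using α^6 ≡ 2α^4 + 2α^3 + 2α + 2 (mod α^6 + α^4 + α^3 + α + 1).
Reduced: 2α^5 + α^4 + α^3 + 2α + 1.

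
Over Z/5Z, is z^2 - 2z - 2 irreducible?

Write f(z) = z^2 - 2z - 2.
Check for roots in Z/5Z: f(0) = 3; f(1) = 2; f(2) = 3; f(3) = 1; f(4) = 1.
No roots. A degree-2 polynomial over a field with no linear factor is irreducible.

Yes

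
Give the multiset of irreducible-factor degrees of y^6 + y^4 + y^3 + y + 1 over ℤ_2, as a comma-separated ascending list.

6

Write f(y) = y^6 + y^4 + y^3 + y + 1.
Roots in ℤ_2: f(0) = 1; f(1) = 1.
Complete factorization: f(y) = (y^6 + y^4 + y^3 + y + 1).
Factor degrees with multiplicity: 6 = 6.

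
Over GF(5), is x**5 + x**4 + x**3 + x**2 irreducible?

Write m(x) = x**5 + x**4 + x**3 + x**2.
Check for roots in GF(5): m(0) = 0 → root; m(1) = 4; m(2) = 0 → root; m(3) = 0 → root; m(4) = 0 → root.
m(0) = 0, so (x) divides m(x); m is reducible.

No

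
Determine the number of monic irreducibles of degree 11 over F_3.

16104

By the necklace-counting formula, N_3(11) = (1/11) Σ_{d|11} μ(11/d)·3^d.
Divisors of 11: 1, 11; μ(11/d) for each: -1, 1.
Σ = − 3^1 + 3^11 = 177144.
N = 177144/11 = 16104.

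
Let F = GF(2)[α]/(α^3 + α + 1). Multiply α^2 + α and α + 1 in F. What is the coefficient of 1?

1

Multiply in GF(2)[α]: (α^2 + α)·(α + 1) = α^3 + α.
Reduce using α^3 ≡ α + 1 (mod α^3 + α + 1).
Reduced: 1.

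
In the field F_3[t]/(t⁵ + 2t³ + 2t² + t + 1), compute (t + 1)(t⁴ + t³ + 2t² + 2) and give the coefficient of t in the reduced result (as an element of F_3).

Multiply in F_3[t]: (t + 1)·(t⁴ + t³ + 2t² + 2) = t⁵ + 2t⁴ + 2t² + 2t + 2.
Reduce using t⁵ ≡ t³ + t² + 2t + 2 (mod t⁵ + 2t³ + 2t² + t + 1).
Reduced: 2t⁴ + t³ + t + 1.

1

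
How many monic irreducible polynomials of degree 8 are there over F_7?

720300

x^(7^8) − x is the product of all monic irreducibles of degree dividing 8; Möbius inversion gives N = (1/8) Σ μ(8/d)·7^d.
Divisors of 8: 1, 2, 4, 8; μ(8/d) for each: 0, 0, -1, 1.
Σ = − 7^4 + 7^8 = 5762400.
N = 5762400/8 = 720300.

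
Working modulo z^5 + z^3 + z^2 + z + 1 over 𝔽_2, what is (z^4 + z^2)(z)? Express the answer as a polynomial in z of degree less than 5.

z^2 + z + 1

Multiply in 𝔽_2[z]: (z^4 + z^2)·(z) = z^5 + z^3.
Reduce using z^5 ≡ z^3 + z^2 + z + 1 (mod z^5 + z^3 + z^2 + z + 1).
Reduced: z^2 + z + 1.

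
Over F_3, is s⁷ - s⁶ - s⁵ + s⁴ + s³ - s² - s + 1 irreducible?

Write g(s) = s⁷ - s⁶ - s⁵ + s⁴ + s³ - s² - s + 1.
Check for roots in F_3: g(0) = 1; g(1) = 0 → root; g(2) = 0 → root.
g(1) = 0, so (s − 1) divides g(s); g is reducible.

No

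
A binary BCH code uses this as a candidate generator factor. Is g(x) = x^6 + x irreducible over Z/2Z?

No

Check for roots in Z/2Z: g(0) = 0 → root; g(1) = 0 → root.
g(0) = 0, so (x) divides g(x); g is reducible.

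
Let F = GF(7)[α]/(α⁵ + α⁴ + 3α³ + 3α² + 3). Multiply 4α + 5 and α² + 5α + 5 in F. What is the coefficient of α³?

Multiply in GF(7)[α]: (4α + 5)·(α² + 5α + 5) = 4α³ + 4α² + 3α + 4.
Reduced: 4α³ + 4α² + 3α + 4.

4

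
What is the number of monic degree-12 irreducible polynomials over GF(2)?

335

Gauss's count: N_{2}(12) = (1/12) Σ_{d|12} μ(12/d)·2^d.
Divisors of 12: 1, 2, 3, 4, 6, 12; μ(12/d) for each: 0, 1, 0, -1, -1, 1.
Σ = 2^2 − 2^4 − 2^6 + 2^12 = 4020.
N = 4020/12 = 335.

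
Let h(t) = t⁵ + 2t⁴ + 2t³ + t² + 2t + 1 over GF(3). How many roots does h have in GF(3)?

Evaluate at each of the 3 elements of GF(3):
h(0) = 1; h(1) = 0 → root; h(2) = 2.
Roots: {1}.

1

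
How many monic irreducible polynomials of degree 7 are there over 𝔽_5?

By the necklace-counting formula, N_5(7) = (1/7) Σ_{d|7} μ(7/d)·5^d.
Divisors of 7: 1, 7; μ(7/d) for each: -1, 1.
Σ = − 5^1 + 5^7 = 78120.
N = 78120/7 = 11160.

11160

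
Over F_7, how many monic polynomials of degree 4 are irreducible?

588

x^(7^4) − x is the product of all monic irreducibles of degree dividing 4; Möbius inversion gives N = (1/4) Σ μ(4/d)·7^d.
Divisors of 4: 1, 2, 4; μ(4/d) for each: 0, -1, 1.
Σ = − 7^2 + 7^4 = 2352.
N = 2352/4 = 588.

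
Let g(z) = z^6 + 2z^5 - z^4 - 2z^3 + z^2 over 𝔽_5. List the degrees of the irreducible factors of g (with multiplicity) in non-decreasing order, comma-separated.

Roots in 𝔽_5: g(0) = 0 → root; g(1) = 1; g(2) = 0 → root; g(3) = 4; g(4) = 1.
Linear factors from roots: (z), (z - 2).
Complete factorization: g(z) = (z)^2·(z - 2)^4.
Factor degrees with multiplicity: 1 + 1 + 1 + 1 + 1 + 1 = 6.

1, 1, 1, 1, 1, 1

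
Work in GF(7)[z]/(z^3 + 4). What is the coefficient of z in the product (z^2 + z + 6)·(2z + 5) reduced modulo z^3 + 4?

Multiply in GF(7)[z]: (z^2 + z + 6)·(2z + 5) = 2z^3 + 3z + 2.
Reduce using z^3 ≡ 3 (mod z^3 + 4).
Reduced: 3z + 1.

3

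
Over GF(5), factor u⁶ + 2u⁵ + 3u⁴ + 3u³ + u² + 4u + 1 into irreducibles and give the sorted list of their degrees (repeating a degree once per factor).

1, 2, 3

Write f(u) = u⁶ + 2u⁵ + 3u⁴ + 3u³ + u² + 4u + 1.
Roots in GF(5): f(0) = 1; f(1) = 0 → root; f(2) = 3; f(3) = 1; f(4) = 2.
Linear factors from roots: (u + 4).
Complete factorization: f(u) = (u + 4)·(u² + 4u + 1)·(u³ + 4u² + 4u + 4).
Factor degrees with multiplicity: 1 + 2 + 3 = 6.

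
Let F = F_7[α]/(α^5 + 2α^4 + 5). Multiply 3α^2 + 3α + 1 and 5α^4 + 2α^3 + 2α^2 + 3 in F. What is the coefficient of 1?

6

Multiply in F_7[α]: (3α^2 + 3α + 1)·(5α^4 + 2α^3 + 2α^2 + 3) = α^6 + 3α^4 + α^3 + 4α^2 + 2α + 3.
Reduce using α^5 ≡ 5α^4 + 2 (mod α^5 + 2α^4 + 5).
Reduced: α^3 + 4α^2 + 4α + 6.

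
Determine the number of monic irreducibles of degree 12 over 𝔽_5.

20343700

The number of monic irreducibles of degree 12 over GF(5) is (1/12)·Σ_{d∣12} μ(12/d) 5^d.
Divisors of 12: 1, 2, 3, 4, 6, 12; μ(12/d) for each: 0, 1, 0, -1, -1, 1.
Σ = 5^2 − 5^4 − 5^6 + 5^12 = 244124400.
N = 244124400/12 = 20343700.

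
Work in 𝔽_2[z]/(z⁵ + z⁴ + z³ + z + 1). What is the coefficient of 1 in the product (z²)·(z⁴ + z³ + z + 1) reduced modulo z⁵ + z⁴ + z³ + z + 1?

0

Multiply in 𝔽_2[z]: (z²)·(z⁴ + z³ + z + 1) = z⁶ + z⁵ + z³ + z².
Reduce using z⁵ ≡ z⁴ + z³ + z + 1 (mod z⁵ + z⁴ + z³ + z + 1).
Reduced: z⁴ + z³ + z.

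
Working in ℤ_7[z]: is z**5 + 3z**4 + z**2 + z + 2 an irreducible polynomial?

Yes

Write g(z) = z**5 + 3z**4 + z**2 + z + 2.
Check for roots in ℤ_7: g(0) = 2; g(1) = 1; g(2) = 4; g(3) = 3; g(4) = 1; g(5) = 6; g(6) = 4.
No roots, so no linear factors.
Degree-2 irreducible divisors: test the 21 monic irreducibles of degree 2 over GF(7).
None of them divide g (all give nonzero remainder).
No irreducible factor of degree ≤ 2 exists, so g is irreducible over GF(7).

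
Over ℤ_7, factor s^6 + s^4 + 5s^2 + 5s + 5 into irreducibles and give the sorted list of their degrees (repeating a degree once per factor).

Write g(s) = s^6 + s^4 + 5s^2 + 5s + 5.
Linear factors from roots: (s + 4), (s + 1).
Complete factorization: g(s) = (s + 1)·(s + 4)·(s^2 + 3s + 1)·(s^2 + 6s + 3).
Factor degrees with multiplicity: 1 + 1 + 2 + 2 = 6.

1, 1, 2, 2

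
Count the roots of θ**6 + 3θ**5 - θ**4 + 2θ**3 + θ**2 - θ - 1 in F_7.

1

Write f(θ) = θ**6 + 3θ**5 - θ**4 + 2θ**3 + θ**2 - θ - 1.
Evaluate at each of the 7 elements of F_7:
f(0) = 6; f(1) = 4; f(2) = 0 → root; f(3) = 1; f(4) = 2; f(5) = 4; f(6) = 3.
Roots: {2}.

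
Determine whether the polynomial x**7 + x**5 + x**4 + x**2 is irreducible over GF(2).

Write m(x) = x**7 + x**5 + x**4 + x**2.
Check for roots in GF(2): m(0) = 0 → root; m(1) = 0 → root.
m(0) = 0, so (x) divides m(x); m is reducible.

No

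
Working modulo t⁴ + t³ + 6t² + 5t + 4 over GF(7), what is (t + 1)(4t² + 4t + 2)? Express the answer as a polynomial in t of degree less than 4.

4t^3 + t^2 + 6t + 2

Multiply in GF(7)[t]: (t + 1)·(4t² + 4t + 2) = 4t³ + t² + 6t + 2.
Reduced: 4t³ + t² + 6t + 2.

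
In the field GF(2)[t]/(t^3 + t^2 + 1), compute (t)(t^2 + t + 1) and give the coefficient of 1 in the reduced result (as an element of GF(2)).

1

Multiply in GF(2)[t]: (t)·(t^2 + t + 1) = t^3 + t^2 + t.
Reduce using t^3 ≡ t^2 + 1 (mod t^3 + t^2 + 1).
Reduced: t + 1.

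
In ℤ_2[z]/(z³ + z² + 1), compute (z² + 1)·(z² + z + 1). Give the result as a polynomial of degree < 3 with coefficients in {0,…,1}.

1

Multiply in ℤ_2[z]: (z² + 1)·(z² + z + 1) = z⁴ + z³ + z + 1.
Reduce using z³ ≡ z² + 1 (mod z³ + z² + 1).
Reduced: 1.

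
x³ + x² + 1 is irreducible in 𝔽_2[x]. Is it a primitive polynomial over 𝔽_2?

Yes

Write f(x) = x³ + x² + 1.
|GF(2^3)^×| = 2^3 − 1 = 7. Prime factorization: 7 = 7.
f is primitive ⇔ x has order 7 in GF(2)[x]/(f), i.e. x^(7/q) ≠ 1 for each prime q | 7.
x^(1) mod f = x.
None equal 1, so x has full order 7; f is primitive.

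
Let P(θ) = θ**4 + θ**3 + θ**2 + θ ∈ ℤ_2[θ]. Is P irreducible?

No

Check for roots in ℤ_2: P(0) = 0 → root; P(1) = 0 → root.
P(0) = 0, so (θ) divides P(θ); P is reducible.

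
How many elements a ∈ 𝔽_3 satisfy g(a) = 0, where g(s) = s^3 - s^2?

2

Evaluate at each of the 3 elements of 𝔽_3:
g(0) = 0 → root; g(1) = 0 → root; g(2) = 1.
Roots: {0, 1}.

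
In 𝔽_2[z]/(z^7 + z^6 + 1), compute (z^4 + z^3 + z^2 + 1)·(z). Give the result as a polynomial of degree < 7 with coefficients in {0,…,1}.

Multiply in 𝔽_2[z]: (z^4 + z^3 + z^2 + 1)·(z) = z^5 + z^4 + z^3 + z.
Reduced: z^5 + z^4 + z^3 + z.

z^5 + z^4 + z^3 + z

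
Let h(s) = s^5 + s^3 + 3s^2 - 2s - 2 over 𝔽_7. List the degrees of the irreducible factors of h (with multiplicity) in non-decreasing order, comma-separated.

5

Complete factorization: h(s) = (s^5 + s^3 + 3s^2 - 2s - 2).
Factor degrees with multiplicity: 5 = 5.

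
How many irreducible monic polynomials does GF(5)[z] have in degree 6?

2580

x^(5^6) − x is the product of all monic irreducibles of degree dividing 6; Möbius inversion gives N = (1/6) Σ μ(6/d)·5^d.
Divisors of 6: 1, 2, 3, 6; μ(6/d) for each: 1, -1, -1, 1.
Σ = 5^1 − 5^2 − 5^3 + 5^6 = 15480.
N = 15480/6 = 2580.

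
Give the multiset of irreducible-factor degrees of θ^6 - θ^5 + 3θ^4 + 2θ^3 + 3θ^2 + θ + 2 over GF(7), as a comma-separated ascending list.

Write f(θ) = θ^6 - θ^5 + 3θ^4 + 2θ^3 + 3θ^2 + θ + 2.
Linear factors from roots: (θ - 2), (θ + 2), (θ + 1).
Complete factorization: f(θ) = (θ + 1)·(θ + 2)·(θ - 2)^2·(θ^2 + 2).
Factor degrees with multiplicity: 1 + 1 + 1 + 1 + 2 = 6.

1, 1, 1, 1, 2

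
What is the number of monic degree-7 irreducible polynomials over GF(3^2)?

The number of monic irreducibles of degree 7 over GF(9) is (1/7)·Σ_{d∣7} μ(7/d) 9^d.
Divisors of 7: 1, 7; μ(7/d) for each: -1, 1.
Σ = − 9^1 + 9^7 = 4782960.
N = 4782960/7 = 683280.

683280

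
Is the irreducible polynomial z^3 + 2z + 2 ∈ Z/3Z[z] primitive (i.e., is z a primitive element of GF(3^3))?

No

Write f(z) = z^3 + 2z + 2.
|GF(3^3)^×| = 3^3 − 1 = 26. Prime factorization: 26 = 2·13.
f is primitive ⇔ z has order 26 in GF(3)[z]/(f), i.e. z^(26/q) ≠ 1 for each prime q | 26.
z^(13) mod f = 1
z^(2) mod f = z^2.
Since z^(13) = 1, the order of z divides 13 < 26; not primitive.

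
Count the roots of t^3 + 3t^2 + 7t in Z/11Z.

3

Write P(t) = t^3 + 3t^2 + 7t.
Evaluate at each of the 11 elements of Z/11Z:
P(0) = 0 → root; P(1) = 0 → root; P(2) = 1; P(3) = 9; P(4) = 8; P(5) = 4; P(6) = 3; P(7) = 0 → root; P(8) = 1; P(9) = 1; P(10) = 6.
Roots: {0, 1, 7}.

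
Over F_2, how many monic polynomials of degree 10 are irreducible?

99

By the necklace-counting formula, N_2(10) = (1/10) Σ_{d|10} μ(10/d)·2^d.
Divisors of 10: 1, 2, 5, 10; μ(10/d) for each: 1, -1, -1, 1.
Σ = 2^1 − 2^2 − 2^5 + 2^10 = 990.
N = 990/10 = 99.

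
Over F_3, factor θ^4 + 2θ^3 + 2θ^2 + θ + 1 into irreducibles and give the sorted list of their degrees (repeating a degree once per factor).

2, 2

Write f(θ) = θ^4 + 2θ^3 + 2θ^2 + θ + 1.
Roots in F_3: f(0) = 1; f(1) = 1; f(2) = 1.
Complete factorization: f(θ) = (θ^2 + θ + 2)^2.
Factor degrees with multiplicity: 2 + 2 = 4.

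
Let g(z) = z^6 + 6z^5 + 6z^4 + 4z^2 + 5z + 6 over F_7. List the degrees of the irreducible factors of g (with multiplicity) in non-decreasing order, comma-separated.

Linear factors from roots: (z + 6), (z + 4).
Complete factorization: g(z) = (z + 4)·(z + 6)·(z^2 + z + 3)·(z^2 + 2z + 3).
Factor degrees with multiplicity: 1 + 1 + 2 + 2 = 6.

1, 1, 2, 2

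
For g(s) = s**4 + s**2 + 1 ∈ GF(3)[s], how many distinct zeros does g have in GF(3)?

2

Evaluate at each of the 3 elements of GF(3):
g(0) = 1; g(1) = 0 → root; g(2) = 0 → root.
Roots: {1, 2}.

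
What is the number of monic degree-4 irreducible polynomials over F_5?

By the necklace-counting formula, N_5(4) = (1/4) Σ_{d|4} μ(4/d)·5^d.
Divisors of 4: 1, 2, 4; μ(4/d) for each: 0, -1, 1.
Σ = − 5^2 + 5^4 = 600.
N = 600/4 = 150.

150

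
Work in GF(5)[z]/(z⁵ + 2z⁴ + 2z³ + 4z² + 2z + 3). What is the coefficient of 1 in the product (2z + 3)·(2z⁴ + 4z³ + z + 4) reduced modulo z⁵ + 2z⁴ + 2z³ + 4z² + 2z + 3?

Multiply in GF(5)[z]: (2z + 3)·(2z⁴ + 4z³ + z + 4) = 4z⁵ + 4z⁴ + 2z³ + 2z² + z + 2.
Reduce using z⁵ ≡ 3z⁴ + 3z³ + z² + 3z + 2 (mod z⁵ + 2z⁴ + 2z³ + 4z² + 2z + 3).
Reduced: z⁴ + 4z³ + z² + 3z.

0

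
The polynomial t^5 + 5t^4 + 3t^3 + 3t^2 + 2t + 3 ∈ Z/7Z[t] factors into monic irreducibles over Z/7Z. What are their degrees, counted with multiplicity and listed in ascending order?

Write f(t) = t^5 + 5t^4 + 3t^3 + 3t^2 + 2t + 3.
Linear factors from roots: (t + 3), (t + 2).
Complete factorization: f(t) = (t + 2)·(t + 3)^2·(t^2 + 4t + 6).
Factor degrees with multiplicity: 1 + 1 + 1 + 2 = 5.

1, 1, 1, 2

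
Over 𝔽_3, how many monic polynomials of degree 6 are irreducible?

116

The number of monic irreducibles of degree 6 over GF(3) is (1/6)·Σ_{d∣6} μ(6/d) 3^d.
Divisors of 6: 1, 2, 3, 6; μ(6/d) for each: 1, -1, -1, 1.
Σ = 3^1 − 3^2 − 3^3 + 3^6 = 696.
N = 696/6 = 116.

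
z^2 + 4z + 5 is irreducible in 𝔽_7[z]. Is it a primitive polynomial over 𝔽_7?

Yes

Write f(z) = z^2 + 4z + 5.
|GF(7^2)^×| = 7^2 − 1 = 48. Prime factorization: 48 = 2^4·3.
f is primitive ⇔ z has order 48 in GF(7)[z]/(f), i.e. z^(48/q) ≠ 1 for each prime q | 48.
z^(24) mod f = 6.
z^(16) mod f = 4.
None equal 1, so z has full order 48; f is primitive.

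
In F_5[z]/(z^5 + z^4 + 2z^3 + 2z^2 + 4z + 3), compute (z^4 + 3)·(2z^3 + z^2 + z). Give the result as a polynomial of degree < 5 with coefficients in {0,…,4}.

4z^3 + 4z + 1

Multiply in F_5[z]: (z^4 + 3)·(2z^3 + z^2 + z) = 2z^7 + z^6 + z^5 + z^3 + 3z^2 + 3z.
Reduce using z^5 ≡ 4z^4 + 3z^3 + 3z^2 + z + 2 (mod z^5 + z^4 + 2z^3 + 2z^2 + 4z + 3).
Reduced: 4z^3 + 4z + 1.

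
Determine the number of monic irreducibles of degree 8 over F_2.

x^(2^8) − x is the product of all monic irreducibles of degree dividing 8; Möbius inversion gives N = (1/8) Σ μ(8/d)·2^d.
Divisors of 8: 1, 2, 4, 8; μ(8/d) for each: 0, 0, -1, 1.
Σ = − 2^4 + 2^8 = 240.
N = 240/8 = 30.

30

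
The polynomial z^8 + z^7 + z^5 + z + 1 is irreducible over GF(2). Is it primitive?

No

Write f(z) = z^8 + z^7 + z^5 + z + 1.
|GF(2^8)^×| = 2^8 − 1 = 255. Prime factorization: 255 = 3·5·17.
f is primitive ⇔ z has order 255 in GF(2)[z]/(f), i.e. z^(255/q) ≠ 1 for each prime q | 255.
z^(85) mod f = 1
z^(51) mod f = z^6 + z^4 + z^3 + z.
z^(15) mod f = z^5 + z^4 + z^3.
Since z^(85) = 1, the order of z divides 85 < 255; not primitive.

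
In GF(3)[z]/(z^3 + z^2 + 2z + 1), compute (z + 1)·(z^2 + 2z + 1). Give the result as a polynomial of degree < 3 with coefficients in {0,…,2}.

2z^2 + z

Multiply in GF(3)[z]: (z + 1)·(z^2 + 2z + 1) = z^3 + 1.
Reduce using z^3 ≡ 2z^2 + z + 2 (mod z^3 + z^2 + 2z + 1).
Reduced: 2z^2 + z.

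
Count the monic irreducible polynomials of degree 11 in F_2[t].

x^(2^11) − x is the product of all monic irreducibles of degree dividing 11; Möbius inversion gives N = (1/11) Σ μ(11/d)·2^d.
Divisors of 11: 1, 11; μ(11/d) for each: -1, 1.
Σ = − 2^1 + 2^11 = 2046.
N = 2046/11 = 186.

186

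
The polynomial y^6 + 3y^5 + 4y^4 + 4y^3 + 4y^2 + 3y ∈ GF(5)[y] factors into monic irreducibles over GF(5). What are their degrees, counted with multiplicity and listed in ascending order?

Write h(y) = y^6 + 3y^5 + 4y^4 + 4y^3 + 4y^2 + 3y.
Roots in GF(5): h(0) = 0 → root; h(1) = 4; h(2) = 3; h(3) = 0 → root; h(4) = 4.
Linear factors from roots: (y), (y + 2).
Complete factorization: h(y) = (y)·(y + 2)^2·(y^3 + 4y^2 + 4y + 2).
Factor degrees with multiplicity: 1 + 1 + 1 + 3 = 6.

1, 1, 1, 3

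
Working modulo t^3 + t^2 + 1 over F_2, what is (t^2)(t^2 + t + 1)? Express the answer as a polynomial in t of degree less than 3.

Multiply in F_2[t]: (t^2)·(t^2 + t + 1) = t^4 + t^3 + t^2.
Reduce using t^3 ≡ t^2 + 1 (mod t^3 + t^2 + 1).
Reduced: t^2 + t.

t^2 + t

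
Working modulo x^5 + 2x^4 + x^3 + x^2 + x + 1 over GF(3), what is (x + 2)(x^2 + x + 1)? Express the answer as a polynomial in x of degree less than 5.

x^3 + 2

Multiply in GF(3)[x]: (x + 2)·(x^2 + x + 1) = x^3 + 2.
Reduced: x^3 + 2.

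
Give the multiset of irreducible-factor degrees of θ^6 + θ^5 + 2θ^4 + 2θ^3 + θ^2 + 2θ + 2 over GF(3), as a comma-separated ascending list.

Write g(θ) = θ^6 + θ^5 + 2θ^4 + 2θ^3 + θ^2 + 2θ + 2.
Roots in GF(3): g(0) = 2; g(1) = 2; g(2) = 1.
Complete factorization: g(θ) = (θ^6 + θ^5 + 2θ^4 + 2θ^3 + θ^2 + 2θ + 2).
Factor degrees with multiplicity: 6 = 6.

6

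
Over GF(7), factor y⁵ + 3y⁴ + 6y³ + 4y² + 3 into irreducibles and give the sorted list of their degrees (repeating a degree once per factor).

Write g(y) = y⁵ + 3y⁴ + 6y³ + 4y² + 3.
Linear factors from roots: (y + 5).
Complete factorization: g(y) = (y + 5)·(y² + 2y + 2)·(y² + 3y + 1).
Factor degrees with multiplicity: 1 + 2 + 2 = 5.

1, 2, 2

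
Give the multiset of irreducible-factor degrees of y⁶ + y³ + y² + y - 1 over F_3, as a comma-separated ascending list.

Write f(y) = y⁶ + y³ + y² + y - 1.
Roots in F_3: f(0) = 2; f(1) = 0 → root; f(2) = 2.
Linear factors from roots: (y - 1).
Complete factorization: f(y) = (y - 1)^2·(y² + 1)·(y² - y - 1).
Factor degrees with multiplicity: 1 + 1 + 2 + 2 = 6.

1, 1, 2, 2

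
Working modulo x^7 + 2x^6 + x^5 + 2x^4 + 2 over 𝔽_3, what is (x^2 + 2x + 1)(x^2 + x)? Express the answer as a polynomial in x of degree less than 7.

x^4 + x

Multiply in 𝔽_3[x]: (x^2 + 2x + 1)·(x^2 + x) = x^4 + x.
Reduced: x^4 + x.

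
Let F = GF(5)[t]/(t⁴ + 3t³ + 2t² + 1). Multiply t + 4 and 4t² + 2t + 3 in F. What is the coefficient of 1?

Multiply in GF(5)[t]: (t + 4)·(4t² + 2t + 3) = 4t³ + 3t² + t + 2.
Reduced: 4t³ + 3t² + t + 2.

2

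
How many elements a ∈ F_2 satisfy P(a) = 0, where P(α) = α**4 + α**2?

Evaluate at each of the 2 elements of F_2:
P(0) = 0 → root; P(1) = 0 → root.
Roots: {0, 1}.

2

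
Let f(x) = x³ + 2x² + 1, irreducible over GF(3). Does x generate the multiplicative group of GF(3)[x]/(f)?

|GF(3^3)^×| = 3^3 − 1 = 26. Prime factorization: 26 = 2·13.
f is primitive ⇔ x has order 26 in GF(3)[x]/(f), i.e. x^(26/q) ≠ 1 for each prime q | 26.
x^(13) mod f = 2.
x^(2) mod f = x².
None equal 1, so x has full order 26; f is primitive.

Yes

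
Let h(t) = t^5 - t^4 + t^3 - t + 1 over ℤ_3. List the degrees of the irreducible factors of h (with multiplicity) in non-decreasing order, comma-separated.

2, 3

Roots in ℤ_3: h(0) = 1; h(1) = 1; h(2) = 2.
Complete factorization: h(t) = (t^2 - t - 1)·(t^3 - t - 1).
Factor degrees with multiplicity: 2 + 3 = 5.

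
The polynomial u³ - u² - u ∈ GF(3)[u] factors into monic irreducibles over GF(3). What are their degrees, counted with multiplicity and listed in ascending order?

Write g(u) = u³ - u² - u.
Roots in GF(3): g(0) = 0 → root; g(1) = 2; g(2) = 2.
Linear factors from roots: (u).
Complete factorization: g(u) = (u)·(u² - u - 1).
Factor degrees with multiplicity: 1 + 2 = 3.

1, 2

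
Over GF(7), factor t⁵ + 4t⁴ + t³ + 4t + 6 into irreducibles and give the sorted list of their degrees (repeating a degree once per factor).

Write g(t) = t⁵ + 4t⁴ + t³ + 4t + 6.
Complete factorization: g(t) = (t⁵ + 4t⁴ + t³ + 4t + 6).
Factor degrees with multiplicity: 5 = 5.

5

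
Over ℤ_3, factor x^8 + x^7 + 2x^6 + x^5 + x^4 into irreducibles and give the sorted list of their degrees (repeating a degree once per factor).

Write h(x) = x^8 + x^7 + 2x^6 + x^5 + x^4.
Roots in ℤ_3: h(0) = 0 → root; h(1) = 0 → root; h(2) = 2.
Linear factors from roots: (x), (x + 2).
Complete factorization: h(x) = (x + 2)^2·(x)^4·(x^2 + 1).
Factor degrees with multiplicity: 1 + 1 + 1 + 1 + 1 + 1 + 2 = 8.

1, 1, 1, 1, 1, 1, 2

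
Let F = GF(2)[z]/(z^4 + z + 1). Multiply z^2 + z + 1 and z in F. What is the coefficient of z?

Multiply in GF(2)[z]: (z^2 + z + 1)·(z) = z^3 + z^2 + z.
Reduced: z^3 + z^2 + z.

1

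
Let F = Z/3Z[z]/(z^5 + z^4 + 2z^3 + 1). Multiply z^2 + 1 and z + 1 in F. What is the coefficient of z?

Multiply in Z/3Z[z]: (z^2 + 1)·(z + 1) = z^3 + z^2 + z + 1.
Reduced: z^3 + z^2 + z + 1.

1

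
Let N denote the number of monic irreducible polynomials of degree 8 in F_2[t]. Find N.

By the necklace-counting formula, N_2(8) = (1/8) Σ_{d|8} μ(8/d)·2^d.
Divisors of 8: 1, 2, 4, 8; μ(8/d) for each: 0, 0, -1, 1.
Σ = − 2^4 + 2^8 = 240.
N = 240/8 = 30.

30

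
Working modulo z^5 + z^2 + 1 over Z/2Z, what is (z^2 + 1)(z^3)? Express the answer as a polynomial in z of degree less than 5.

Multiply in Z/2Z[z]: (z^2 + 1)·(z^3) = z^5 + z^3.
Reduce using z^5 ≡ z^2 + 1 (mod z^5 + z^2 + 1).
Reduced: z^3 + z^2 + 1.

z^3 + z^2 + 1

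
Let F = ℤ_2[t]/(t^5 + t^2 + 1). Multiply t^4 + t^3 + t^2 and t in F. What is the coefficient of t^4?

1

Multiply in ℤ_2[t]: (t^4 + t^3 + t^2)·(t) = t^5 + t^4 + t^3.
Reduce using t^5 ≡ t^2 + 1 (mod t^5 + t^2 + 1).
Reduced: t^4 + t^3 + t^2 + 1.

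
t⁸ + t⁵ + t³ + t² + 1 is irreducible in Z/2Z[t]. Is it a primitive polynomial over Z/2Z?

Yes

Write f(t) = t⁸ + t⁵ + t³ + t² + 1.
|GF(2^8)^×| = 2^8 − 1 = 255. Prime factorization: 255 = 3·5·17.
f is primitive ⇔ t has order 255 in GF(2)[t]/(f), i.e. t^(255/q) ≠ 1 for each prime q | 255.
t^(85) mod f = t⁷ + t⁵ + t⁴ + t³ + t² + t.
t^(51) mod f = t⁷ + t⁶ + t⁴ + t³ + t².
t^(15) mod f = t⁷ + t⁶ + t⁵ + t².
None equal 1, so t has full order 255; f is primitive.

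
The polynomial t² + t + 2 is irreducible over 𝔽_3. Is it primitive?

Write f(t) = t² + t + 2.
|GF(3^2)^×| = 3^2 − 1 = 8. Prime factorization: 8 = 2^3.
f is primitive ⇔ t has order 8 in GF(3)[t]/(f), i.e. t^(8/q) ≠ 1 for each prime q | 8.
t^(4) mod f = 2.
None equal 1, so t has full order 8; f is primitive.

Yes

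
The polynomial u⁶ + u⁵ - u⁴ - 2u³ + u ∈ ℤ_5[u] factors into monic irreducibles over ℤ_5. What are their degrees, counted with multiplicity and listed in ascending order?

1, 1, 1, 1, 2

Write h(u) = u⁶ + u⁵ - u⁴ - 2u³ + u.
Roots in ℤ_5: h(0) = 0 → root; h(1) = 0 → root; h(2) = 1; h(3) = 0 → root; h(4) = 0 → root.
Linear factors from roots: (u), (u - 1), (u + 2), (u + 1).
Complete factorization: h(u) = (u)·(u + 1)·(u + 2)·(u - 1)·(u² - u + 2).
Factor degrees with multiplicity: 1 + 1 + 1 + 1 + 2 = 6.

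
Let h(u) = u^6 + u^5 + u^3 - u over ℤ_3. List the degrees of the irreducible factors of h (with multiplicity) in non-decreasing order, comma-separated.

Roots in ℤ_3: h(0) = 0 → root; h(1) = 2; h(2) = 0 → root.
Linear factors from roots: (u), (u + 1).
Complete factorization: h(u) = (u)·(u + 1)·(u^4 + u - 1).
Factor degrees with multiplicity: 1 + 1 + 4 = 6.

1, 1, 4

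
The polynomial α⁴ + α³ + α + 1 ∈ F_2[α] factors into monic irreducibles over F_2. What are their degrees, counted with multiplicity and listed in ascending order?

Write g(α) = α⁴ + α³ + α + 1.
Roots in F_2: g(0) = 1; g(1) = 0 → root.
Linear factors from roots: (α + 1).
Complete factorization: g(α) = (α + 1)^2·(α² + α + 1).
Factor degrees with multiplicity: 1 + 1 + 2 = 4.

1, 1, 2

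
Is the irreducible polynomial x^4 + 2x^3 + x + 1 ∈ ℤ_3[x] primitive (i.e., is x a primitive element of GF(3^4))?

Write f(x) = x^4 + 2x^3 + x + 1.
|GF(3^4)^×| = 3^4 − 1 = 80. Prime factorization: 80 = 2^4·5.
f is primitive ⇔ x has order 80 in GF(3)[x]/(f), i.e. x^(80/q) ≠ 1 for each prime q | 80.
x^(40) mod f = 1
x^(16) mod f = 2x^2 + 2x + 1.
Since x^(40) = 1, the order of x divides 40 < 80; not primitive.

No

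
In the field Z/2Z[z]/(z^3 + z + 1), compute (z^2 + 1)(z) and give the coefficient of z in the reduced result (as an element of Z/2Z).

0

Multiply in Z/2Z[z]: (z^2 + 1)·(z) = z^3 + z.
Reduce using z^3 ≡ z + 1 (mod z^3 + z + 1).
Reduced: 1.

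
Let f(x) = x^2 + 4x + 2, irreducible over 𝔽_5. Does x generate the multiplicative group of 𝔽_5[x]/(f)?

|GF(5^2)^×| = 5^2 − 1 = 24. Prime factorization: 24 = 2^3·3.
f is primitive ⇔ x has order 24 in GF(5)[x]/(f), i.e. x^(24/q) ≠ 1 for each prime q | 24.
x^(12) mod f = 4.
x^(8) mod f = 2x + 1.
None equal 1, so x has full order 24; f is primitive.

Yes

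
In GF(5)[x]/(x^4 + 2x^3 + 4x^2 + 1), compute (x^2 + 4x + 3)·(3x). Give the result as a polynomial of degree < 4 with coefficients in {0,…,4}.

Multiply in GF(5)[x]: (x^2 + 4x + 3)·(3x) = 3x^3 + 2x^2 + 4x.
Reduced: 3x^3 + 2x^2 + 4x.

3x^3 + 2x^2 + 4x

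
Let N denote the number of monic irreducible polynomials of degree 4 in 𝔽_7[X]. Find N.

588

Gauss's count: N_{7}(4) = (1/4) Σ_{d|4} μ(4/d)·7^d.
Divisors of 4: 1, 2, 4; μ(4/d) for each: 0, -1, 1.
Σ = − 7^2 + 7^4 = 2352.
N = 2352/4 = 588.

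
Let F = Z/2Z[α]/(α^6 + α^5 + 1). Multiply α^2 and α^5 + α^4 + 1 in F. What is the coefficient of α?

Multiply in Z/2Z[α]: (α^2)·(α^5 + α^4 + 1) = α^7 + α^6 + α^2.
Reduce using α^6 ≡ α^5 + 1 (mod α^6 + α^5 + 1).
Reduced: α^2 + α.

1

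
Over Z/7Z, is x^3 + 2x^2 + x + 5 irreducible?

No

Write f(x) = x^3 + 2x^2 + x + 5.
Check for roots in Z/7Z: f(0) = 5; f(1) = 2; f(2) = 2; f(3) = 4; f(4) = 0 → root; f(5) = 3; f(6) = 5.
f(4) = 0, so (x − 4) divides f(x); f is reducible.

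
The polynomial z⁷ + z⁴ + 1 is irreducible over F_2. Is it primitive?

Yes

Write f(z) = z⁷ + z⁴ + 1.
|GF(2^7)^×| = 2^7 − 1 = 127. Prime factorization: 127 = 127.
f is primitive ⇔ z has order 127 in GF(2)[z]/(f), i.e. z^(127/q) ≠ 1 for each prime q | 127.
z^(1) mod f = z.
None equal 1, so z has full order 127; f is primitive.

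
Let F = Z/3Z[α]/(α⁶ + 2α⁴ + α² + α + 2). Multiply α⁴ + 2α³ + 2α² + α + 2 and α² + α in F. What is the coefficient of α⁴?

Multiply in Z/3Z[α]: (α⁴ + 2α³ + 2α² + α + 2)·(α² + α) = α⁶ + α⁴ + 2α.
Reduce using α⁶ ≡ α⁴ + 2α² + 2α + 1 (mod α⁶ + 2α⁴ + α² + α + 2).
Reduced: 2α⁴ + 2α² + α + 1.

2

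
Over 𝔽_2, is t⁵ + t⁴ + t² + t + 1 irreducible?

Write f(t) = t⁵ + t⁴ + t² + t + 1.
Check for roots in 𝔽_2: f(0) = 1; f(1) = 1.
No roots, so no linear factors.
Monic irreducibles of degree 2 over GF(2): t² + t + 1.
None of them divide f (all give nonzero remainder).
No irreducible factor of degree ≤ 2 exists, so f is irreducible over GF(2).

Yes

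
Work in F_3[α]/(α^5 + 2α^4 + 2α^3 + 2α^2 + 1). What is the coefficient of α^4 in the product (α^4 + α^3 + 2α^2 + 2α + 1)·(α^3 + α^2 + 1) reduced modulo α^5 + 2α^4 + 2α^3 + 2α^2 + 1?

Multiply in F_3[α]: (α^4 + α^3 + 2α^2 + 2α + 1)·(α^3 + α^2 + 1) = α^7 + 2α^6 + 2α^4 + α^3 + 2α + 1.
Reduce using α^5 ≡ α^4 + α^3 + α^2 + 2 (mod α^5 + 2α^4 + 2α^3 + 2α^2 + 1).
Reduced: α^4 + 2α^3 + 2α.

1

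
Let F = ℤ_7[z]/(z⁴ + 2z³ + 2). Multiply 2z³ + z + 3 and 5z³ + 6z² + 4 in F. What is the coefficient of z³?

1

Multiply in ℤ_7[z]: (2z³ + z + 3)·(5z³ + 6z² + 4) = 3z⁶ + 5z⁵ + 5z⁴ + z³ + 4z² + 4z + 5.
Reduce using z⁴ ≡ 5z³ + 5 (mod z⁴ + 2z³ + 2).
Reduced: z³ + 5z² + 6z + 5.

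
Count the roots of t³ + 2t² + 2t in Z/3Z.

Write g(t) = t³ + 2t² + 2t.
Evaluate at each of the 3 elements of Z/3Z:
g(0) = 0 → root; g(1) = 2; g(2) = 2.
Roots: {0}.

1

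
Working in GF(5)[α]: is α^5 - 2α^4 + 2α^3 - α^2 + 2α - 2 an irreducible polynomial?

Write h(α) = α^5 - 2α^4 + 2α^3 - α^2 + 2α - 2.
Check for roots in GF(5): h(0) = 3; h(1) = 0 → root; h(2) = 4; h(3) = 0 → root; h(4) = 0 → root.
h(1) = 0, so (α − 1) divides h(α); h is reducible.

No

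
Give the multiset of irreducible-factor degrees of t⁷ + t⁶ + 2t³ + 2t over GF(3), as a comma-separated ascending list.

Write h(t) = t⁷ + t⁶ + 2t³ + 2t.
Roots in GF(3): h(0) = 0 → root; h(1) = 0 → root; h(2) = 2.
Linear factors from roots: (t), (t + 2).
Complete factorization: h(t) = (t)·(t + 2)^4·(t² + 2t + 2).
Factor degrees with multiplicity: 1 + 1 + 1 + 1 + 1 + 2 = 7.

1, 1, 1, 1, 1, 2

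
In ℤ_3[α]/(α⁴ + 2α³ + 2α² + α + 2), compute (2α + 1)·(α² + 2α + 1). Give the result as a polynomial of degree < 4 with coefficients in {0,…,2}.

Multiply in ℤ_3[α]: (2α + 1)·(α² + 2α + 1) = 2α³ + 2α² + α + 1.
Reduced: 2α³ + 2α² + α + 1.

2α^3 + 2α^2 + α + 1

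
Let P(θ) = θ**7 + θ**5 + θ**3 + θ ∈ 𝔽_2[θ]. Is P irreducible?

Check for roots in 𝔽_2: P(0) = 0 → root; P(1) = 0 → root.
P(0) = 0, so (θ) divides P(θ); P is reducible.

No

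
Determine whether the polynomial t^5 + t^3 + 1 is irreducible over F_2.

Write g(t) = t^5 + t^3 + 1.
Check for roots in F_2: g(0) = 1; g(1) = 1.
No roots, so no linear factors.
Monic irreducibles of degree 2 over GF(2): t^2 + t + 1.
None of them divide g (all give nonzero remainder).
No irreducible factor of degree ≤ 2 exists, so g is irreducible over GF(2).

Yes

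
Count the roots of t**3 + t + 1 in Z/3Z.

1

Write h(t) = t**3 + t + 1.
Evaluate at each of the 3 elements of Z/3Z:
h(0) = 1; h(1) = 0 → root; h(2) = 2.
Roots: {1}.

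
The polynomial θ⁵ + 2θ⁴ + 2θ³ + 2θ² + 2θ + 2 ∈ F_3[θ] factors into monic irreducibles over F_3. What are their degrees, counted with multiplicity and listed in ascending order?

2, 3

Write g(θ) = θ⁵ + 2θ⁴ + 2θ³ + 2θ² + 2θ + 2.
Roots in F_3: g(0) = 2; g(1) = 2; g(2) = 1.
Complete factorization: g(θ) = (θ² + θ + 2)·(θ³ + θ² + 2θ + 1).
Factor degrees with multiplicity: 2 + 3 = 5.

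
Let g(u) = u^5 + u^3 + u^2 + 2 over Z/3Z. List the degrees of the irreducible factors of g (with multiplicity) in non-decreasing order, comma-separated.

Roots in Z/3Z: g(0) = 2; g(1) = 2; g(2) = 1.
Complete factorization: g(u) = (u^5 + u^3 + u^2 + 2).
Factor degrees with multiplicity: 5 = 5.

5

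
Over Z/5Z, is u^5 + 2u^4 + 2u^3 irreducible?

No

Write P(u) = u^5 + 2u^4 + 2u^3.
Check for roots in Z/5Z: P(0) = 0 → root; P(1) = 0 → root; P(2) = 0 → root; P(3) = 4; P(4) = 4.
P(0) = 0, so (u) divides P(u); P is reducible.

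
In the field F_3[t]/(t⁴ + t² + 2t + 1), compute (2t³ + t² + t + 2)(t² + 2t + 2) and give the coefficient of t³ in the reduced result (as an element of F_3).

Multiply in F_3[t]: (2t³ + t² + t + 2)·(t² + 2t + 2) = 2t⁵ + 2t⁴ + t³ + 1.
Reduce using t⁴ ≡ 2t² + t + 2 (mod t⁴ + t² + 2t + 1).
Reduced: 2t³ + 2.

2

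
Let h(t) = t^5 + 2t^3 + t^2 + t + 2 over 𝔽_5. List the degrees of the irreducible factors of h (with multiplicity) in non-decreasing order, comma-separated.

5

Roots in 𝔽_5: h(0) = 2; h(1) = 2; h(2) = 1; h(3) = 1; h(4) = 4.
Complete factorization: h(t) = (t^5 + 2t^3 + t^2 + t + 2).
Factor degrees with multiplicity: 5 = 5.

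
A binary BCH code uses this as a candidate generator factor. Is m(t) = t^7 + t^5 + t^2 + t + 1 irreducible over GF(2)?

Check for roots in GF(2): m(0) = 1; m(1) = 1.
No roots, so no linear factors.
Monic irreducibles of degree 2 over GF(2): t^2 + t + 1.
None of them divide m (all give nonzero remainder).
Monic irreducibles of degree 3 over GF(2): t^3 + t + 1, t^3 + t^2 + 1.
None of them divide m (all give nonzero remainder).
No irreducible factor of degree ≤ 3 exists, so m is irreducible over GF(2).

Yes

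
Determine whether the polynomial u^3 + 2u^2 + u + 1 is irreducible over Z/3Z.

Write m(u) = u^3 + 2u^2 + u + 1.
Check for roots in Z/3Z: m(0) = 1; m(1) = 2; m(2) = 1.
No roots. A degree-3 polynomial over a field with no linear factor is irreducible.

Yes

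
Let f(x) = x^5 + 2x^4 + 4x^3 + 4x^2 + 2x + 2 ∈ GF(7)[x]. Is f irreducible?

Check for roots in GF(7): f(0) = 2; f(1) = 1; f(2) = 6; f(3) = 4; f(4) = 4; f(5) = 3; f(6) = 1.
No roots, so no linear factors.
Degree-2 irreducible divisors: test the 21 monic irreducibles of degree 2 over GF(7).
None of them divide f (all give nonzero remainder).
No irreducible factor of degree ≤ 2 exists, so f is irreducible over GF(7).

Yes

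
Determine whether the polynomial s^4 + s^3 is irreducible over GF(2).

No

Write m(s) = s^4 + s^3.
Check for roots in GF(2): m(0) = 0 → root; m(1) = 0 → root.
m(0) = 0, so (s) divides m(s); m is reducible.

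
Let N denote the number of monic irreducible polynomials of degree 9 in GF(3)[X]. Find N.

2184

Gauss's count: N_{3}(9) = (1/9) Σ_{d|9} μ(9/d)·3^d.
Divisors of 9: 1, 3, 9; μ(9/d) for each: 0, -1, 1.
Σ = − 3^3 + 3^9 = 19656.
N = 19656/9 = 2184.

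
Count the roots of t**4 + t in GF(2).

Write f(t) = t**4 + t.
Evaluate at each of the 2 elements of GF(2):
f(0) = 0 → root; f(1) = 0 → root.
Roots: {0, 1}.

2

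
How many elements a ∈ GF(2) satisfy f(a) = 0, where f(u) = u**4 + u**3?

2

Evaluate at each of the 2 elements of GF(2):
f(0) = 0 → root; f(1) = 0 → root.
Roots: {0, 1}.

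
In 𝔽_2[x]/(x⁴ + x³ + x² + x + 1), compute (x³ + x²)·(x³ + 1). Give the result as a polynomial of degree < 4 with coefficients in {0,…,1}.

x^3 + x^2 + x + 1

Multiply in 𝔽_2[x]: (x³ + x²)·(x³ + 1) = x⁶ + x⁵ + x³ + x².
Reduce using x⁴ ≡ x³ + x² + x + 1 (mod x⁴ + x³ + x² + x + 1).
Reduced: x³ + x² + x + 1.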